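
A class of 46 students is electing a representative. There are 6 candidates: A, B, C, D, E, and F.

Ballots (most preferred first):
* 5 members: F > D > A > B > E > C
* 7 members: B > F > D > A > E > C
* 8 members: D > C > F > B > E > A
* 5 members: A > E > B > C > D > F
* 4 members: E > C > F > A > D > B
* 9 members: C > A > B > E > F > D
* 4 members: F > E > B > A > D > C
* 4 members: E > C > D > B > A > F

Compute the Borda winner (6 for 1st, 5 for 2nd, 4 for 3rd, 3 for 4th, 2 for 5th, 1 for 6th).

B

A: 5×4 + 7×3 + 8×1 + 5×6 + 4×3 + 9×5 + 4×3 + 4×2 = 156
B: 5×3 + 7×6 + 8×3 + 5×4 + 4×1 + 9×4 + 4×4 + 4×3 = 169
C: 5×1 + 7×1 + 8×5 + 5×3 + 4×5 + 9×6 + 4×1 + 4×5 = 165
D: 5×5 + 7×4 + 8×6 + 5×2 + 4×2 + 9×1 + 4×2 + 4×4 = 152
E: 5×2 + 7×2 + 8×2 + 5×5 + 4×6 + 9×3 + 4×5 + 4×6 = 160
F: 5×6 + 7×5 + 8×4 + 5×1 + 4×4 + 9×2 + 4×6 + 4×1 = 164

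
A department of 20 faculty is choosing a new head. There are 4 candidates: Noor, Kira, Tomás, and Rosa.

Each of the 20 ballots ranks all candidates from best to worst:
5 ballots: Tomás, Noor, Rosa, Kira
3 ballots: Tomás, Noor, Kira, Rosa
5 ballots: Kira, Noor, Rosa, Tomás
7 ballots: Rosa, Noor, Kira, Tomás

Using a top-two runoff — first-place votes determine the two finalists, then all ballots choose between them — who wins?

Rosa

Round 1 first-place votes: Noor 0, Kira 5, Tomás 8, Rosa 7. Tomás and Rosa advance.
Runoff: Tomás is ranked above Rosa on 8 ballots, Rosa above Tomás on 12.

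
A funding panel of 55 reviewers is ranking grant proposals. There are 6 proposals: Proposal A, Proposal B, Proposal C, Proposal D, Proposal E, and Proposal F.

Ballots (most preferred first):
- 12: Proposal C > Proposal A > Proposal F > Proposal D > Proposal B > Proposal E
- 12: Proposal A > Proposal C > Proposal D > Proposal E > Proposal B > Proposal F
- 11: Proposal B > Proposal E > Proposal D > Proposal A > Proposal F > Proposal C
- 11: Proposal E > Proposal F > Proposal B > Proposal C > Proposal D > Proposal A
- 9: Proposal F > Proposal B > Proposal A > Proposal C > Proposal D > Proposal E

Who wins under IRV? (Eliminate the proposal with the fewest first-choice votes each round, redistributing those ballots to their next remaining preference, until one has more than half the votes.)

Proposal B

Round 1: Proposal A 12, Proposal B 11, Proposal C 12, Proposal D 0, Proposal E 11, Proposal F 9. Proposal D eliminated.
Round 2: Proposal A 12, Proposal B 11, Proposal C 12, Proposal E 11, Proposal F 9. Proposal F eliminated.
Round 3: Proposal A 12, Proposal B 20, Proposal C 12, Proposal E 11. Proposal E eliminated.
Round 4: Proposal A 12, Proposal B 31, Proposal C 12. Proposal B has a majority (≥28).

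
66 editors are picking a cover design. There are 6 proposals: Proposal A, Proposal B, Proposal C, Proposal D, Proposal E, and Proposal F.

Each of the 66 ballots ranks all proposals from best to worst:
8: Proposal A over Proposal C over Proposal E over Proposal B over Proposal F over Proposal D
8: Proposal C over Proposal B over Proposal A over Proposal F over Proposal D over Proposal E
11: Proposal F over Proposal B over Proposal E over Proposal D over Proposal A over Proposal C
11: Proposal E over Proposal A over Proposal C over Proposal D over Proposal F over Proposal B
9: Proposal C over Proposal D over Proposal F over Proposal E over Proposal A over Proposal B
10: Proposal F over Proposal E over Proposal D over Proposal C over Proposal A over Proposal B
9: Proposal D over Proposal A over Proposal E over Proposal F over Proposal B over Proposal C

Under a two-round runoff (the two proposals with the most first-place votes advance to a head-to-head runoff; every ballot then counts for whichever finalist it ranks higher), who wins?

Proposal C

Round 1 first-place votes: Proposal A 8, Proposal B 0, Proposal C 17, Proposal D 9, Proposal E 11, Proposal F 21. Proposal F and Proposal C advance.
Runoff: Proposal F is ranked above Proposal C on 30 ballots, Proposal C above Proposal F on 36.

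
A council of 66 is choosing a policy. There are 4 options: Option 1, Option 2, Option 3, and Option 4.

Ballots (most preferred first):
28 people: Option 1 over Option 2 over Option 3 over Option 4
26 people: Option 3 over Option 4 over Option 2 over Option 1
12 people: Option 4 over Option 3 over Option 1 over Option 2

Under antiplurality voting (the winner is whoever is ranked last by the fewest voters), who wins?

Last-place votes: Option 1 26, Option 2 12, Option 3 0, Option 4 28.

Option 3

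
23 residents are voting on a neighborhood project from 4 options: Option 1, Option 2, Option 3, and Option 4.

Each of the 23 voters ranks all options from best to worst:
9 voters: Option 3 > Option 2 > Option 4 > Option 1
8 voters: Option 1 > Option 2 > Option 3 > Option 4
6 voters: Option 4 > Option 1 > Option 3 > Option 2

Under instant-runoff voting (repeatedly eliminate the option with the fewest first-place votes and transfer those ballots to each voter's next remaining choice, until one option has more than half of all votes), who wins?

Option 1

Round 1: Option 1 8, Option 2 0, Option 3 9, Option 4 6. Option 2 eliminated.
Round 2: Option 1 8, Option 3 9, Option 4 6. Option 4 eliminated.
Round 3: Option 1 14, Option 3 9. Option 1 has a majority (≥12).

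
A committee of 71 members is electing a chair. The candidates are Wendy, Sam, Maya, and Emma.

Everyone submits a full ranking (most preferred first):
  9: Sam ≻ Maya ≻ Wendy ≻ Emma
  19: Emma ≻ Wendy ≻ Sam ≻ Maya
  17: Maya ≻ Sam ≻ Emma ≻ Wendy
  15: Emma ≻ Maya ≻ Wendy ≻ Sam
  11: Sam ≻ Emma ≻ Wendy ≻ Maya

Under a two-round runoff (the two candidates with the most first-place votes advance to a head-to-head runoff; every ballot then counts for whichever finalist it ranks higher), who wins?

Round 1 first-place votes: Wendy 0, Sam 20, Maya 17, Emma 34. Emma and Sam advance.
Runoff: Emma is ranked above Sam on 34 ballots, Sam above Emma on 37.

Sam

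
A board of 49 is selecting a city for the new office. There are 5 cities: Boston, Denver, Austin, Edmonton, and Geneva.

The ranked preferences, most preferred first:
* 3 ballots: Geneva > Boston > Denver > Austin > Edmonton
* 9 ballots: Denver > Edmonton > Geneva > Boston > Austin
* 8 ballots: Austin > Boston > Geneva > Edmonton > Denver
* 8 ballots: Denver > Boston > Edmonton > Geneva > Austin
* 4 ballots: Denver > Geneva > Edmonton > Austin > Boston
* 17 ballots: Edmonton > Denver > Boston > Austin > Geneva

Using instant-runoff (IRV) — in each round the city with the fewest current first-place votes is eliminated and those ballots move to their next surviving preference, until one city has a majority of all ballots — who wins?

Round 1: Boston 0, Denver 21, Austin 8, Edmonton 17, Geneva 3. Boston eliminated.
Round 2: Denver 21, Austin 8, Edmonton 17, Geneva 3. Geneva eliminated.
Round 3: Denver 24, Austin 8, Edmonton 17. Austin eliminated.
Round 4: Denver 24, Edmonton 25. Edmonton has a majority (≥25).

Edmonton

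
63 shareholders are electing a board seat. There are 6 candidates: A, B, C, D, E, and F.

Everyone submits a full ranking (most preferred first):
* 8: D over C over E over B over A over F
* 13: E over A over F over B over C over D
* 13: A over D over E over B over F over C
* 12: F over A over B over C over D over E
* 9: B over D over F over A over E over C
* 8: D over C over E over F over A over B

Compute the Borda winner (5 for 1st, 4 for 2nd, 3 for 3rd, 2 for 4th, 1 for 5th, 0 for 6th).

A: 8×1 + 13×4 + 13×5 + 12×4 + 9×2 + 8×1 = 199
B: 8×2 + 13×2 + 13×2 + 12×3 + 9×5 + 8×0 = 149
C: 8×4 + 13×1 + 13×0 + 12×2 + 9×0 + 8×4 = 101
D: 8×5 + 13×0 + 13×4 + 12×1 + 9×4 + 8×5 = 180
E: 8×3 + 13×5 + 13×3 + 12×0 + 9×1 + 8×3 = 161
F: 8×0 + 13×3 + 13×1 + 12×5 + 9×3 + 8×2 = 155

A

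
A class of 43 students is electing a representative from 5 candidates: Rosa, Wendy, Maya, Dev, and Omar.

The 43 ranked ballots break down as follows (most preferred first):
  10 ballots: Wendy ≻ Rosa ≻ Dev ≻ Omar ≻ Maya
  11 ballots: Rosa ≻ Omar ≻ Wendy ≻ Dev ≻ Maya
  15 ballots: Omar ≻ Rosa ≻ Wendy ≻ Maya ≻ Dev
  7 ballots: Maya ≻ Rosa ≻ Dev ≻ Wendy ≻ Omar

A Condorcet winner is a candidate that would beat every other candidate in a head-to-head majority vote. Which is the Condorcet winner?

Rosa vs Wendy: 33–10
Rosa vs Maya: 36–7
Rosa vs Dev: 43–0
Rosa vs Omar: 28–15
Rosa beats every other candidate.

Rosa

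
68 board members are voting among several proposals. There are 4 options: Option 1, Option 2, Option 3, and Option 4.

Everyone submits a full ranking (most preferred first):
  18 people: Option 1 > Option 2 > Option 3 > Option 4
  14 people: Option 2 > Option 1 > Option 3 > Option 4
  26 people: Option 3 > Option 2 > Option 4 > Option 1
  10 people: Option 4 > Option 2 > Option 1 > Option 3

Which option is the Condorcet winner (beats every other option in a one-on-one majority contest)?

Option 2

Option 2 vs Option 1: 50–18
Option 2 vs Option 3: 42–26
Option 2 vs Option 4: 58–10
Option 2 beats every other option.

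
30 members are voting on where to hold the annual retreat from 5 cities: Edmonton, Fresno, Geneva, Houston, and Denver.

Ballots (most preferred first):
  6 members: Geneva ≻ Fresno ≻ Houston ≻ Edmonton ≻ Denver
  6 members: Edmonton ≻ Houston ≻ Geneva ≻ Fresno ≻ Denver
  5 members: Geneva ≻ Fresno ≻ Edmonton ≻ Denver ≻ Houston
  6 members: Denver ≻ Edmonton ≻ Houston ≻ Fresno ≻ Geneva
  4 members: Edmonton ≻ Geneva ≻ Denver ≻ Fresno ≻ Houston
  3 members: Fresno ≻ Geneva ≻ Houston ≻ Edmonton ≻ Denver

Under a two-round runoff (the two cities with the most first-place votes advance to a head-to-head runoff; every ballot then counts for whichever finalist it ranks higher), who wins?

Edmonton

Round 1 first-place votes: Edmonton 10, Fresno 3, Geneva 11, Houston 0, Denver 6. Geneva and Edmonton advance.
Runoff: Geneva is ranked above Edmonton on 14 ballots, Edmonton above Geneva on 16.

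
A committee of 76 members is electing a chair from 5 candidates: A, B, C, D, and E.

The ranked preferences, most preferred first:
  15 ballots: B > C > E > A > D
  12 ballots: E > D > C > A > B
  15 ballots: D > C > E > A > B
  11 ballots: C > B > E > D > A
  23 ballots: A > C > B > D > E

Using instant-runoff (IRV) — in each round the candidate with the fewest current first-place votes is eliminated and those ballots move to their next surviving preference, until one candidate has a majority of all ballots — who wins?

B

Round 1: A 23, B 15, C 11, D 15, E 12. C eliminated.
Round 2: A 23, B 26, D 15, E 12. E eliminated.
Round 3: A 23, B 26, D 27. A eliminated.
Round 4: B 49, D 27. B has a majority (≥39).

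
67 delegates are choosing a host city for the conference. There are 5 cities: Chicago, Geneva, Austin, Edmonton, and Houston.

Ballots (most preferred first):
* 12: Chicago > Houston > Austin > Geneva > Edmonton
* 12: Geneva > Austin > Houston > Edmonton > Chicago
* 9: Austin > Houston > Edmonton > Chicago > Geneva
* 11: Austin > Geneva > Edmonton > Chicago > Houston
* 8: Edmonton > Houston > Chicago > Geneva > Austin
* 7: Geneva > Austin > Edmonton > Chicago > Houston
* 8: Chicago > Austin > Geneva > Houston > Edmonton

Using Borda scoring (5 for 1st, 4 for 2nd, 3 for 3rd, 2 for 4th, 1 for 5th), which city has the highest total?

Chicago: 12×5 + 12×1 + 9×2 + 11×2 + 8×3 + 7×2 + 8×5 = 190
Geneva: 12×2 + 12×5 + 9×1 + 11×4 + 8×2 + 7×5 + 8×3 = 212
Austin: 12×3 + 12×4 + 9×5 + 11×5 + 8×1 + 7×4 + 8×4 = 252
Edmonton: 12×1 + 12×2 + 9×3 + 11×3 + 8×5 + 7×3 + 8×1 = 165
Houston: 12×4 + 12×3 + 9×4 + 11×1 + 8×4 + 7×1 + 8×2 = 186

Austin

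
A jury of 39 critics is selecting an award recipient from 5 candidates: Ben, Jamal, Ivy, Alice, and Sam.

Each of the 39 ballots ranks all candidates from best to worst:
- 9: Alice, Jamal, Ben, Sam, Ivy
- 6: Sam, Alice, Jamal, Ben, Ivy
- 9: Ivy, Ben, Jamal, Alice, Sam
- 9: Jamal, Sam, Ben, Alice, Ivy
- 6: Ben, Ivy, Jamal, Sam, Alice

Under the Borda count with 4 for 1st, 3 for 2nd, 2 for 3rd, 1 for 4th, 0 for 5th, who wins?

Ben: 9×2 + 6×1 + 9×3 + 9×2 + 6×4 = 93
Jamal: 9×3 + 6×2 + 9×2 + 9×4 + 6×2 = 105
Ivy: 9×0 + 6×0 + 9×4 + 9×0 + 6×3 = 54
Alice: 9×4 + 6×3 + 9×1 + 9×1 + 6×0 = 72
Sam: 9×1 + 6×4 + 9×0 + 9×3 + 6×1 = 66

Jamal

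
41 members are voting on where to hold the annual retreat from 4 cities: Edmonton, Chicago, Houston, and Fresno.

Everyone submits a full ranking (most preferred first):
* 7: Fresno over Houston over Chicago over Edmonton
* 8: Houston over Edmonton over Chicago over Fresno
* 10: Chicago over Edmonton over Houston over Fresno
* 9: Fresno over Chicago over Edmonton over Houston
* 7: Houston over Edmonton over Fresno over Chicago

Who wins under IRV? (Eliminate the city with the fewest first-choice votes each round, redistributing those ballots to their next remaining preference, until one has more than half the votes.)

Houston

Round 1: Edmonton 0, Chicago 10, Houston 15, Fresno 16. Edmonton eliminated.
Round 2: Chicago 10, Houston 15, Fresno 16. Chicago eliminated.
Round 3: Houston 25, Fresno 16. Houston has a majority (≥21).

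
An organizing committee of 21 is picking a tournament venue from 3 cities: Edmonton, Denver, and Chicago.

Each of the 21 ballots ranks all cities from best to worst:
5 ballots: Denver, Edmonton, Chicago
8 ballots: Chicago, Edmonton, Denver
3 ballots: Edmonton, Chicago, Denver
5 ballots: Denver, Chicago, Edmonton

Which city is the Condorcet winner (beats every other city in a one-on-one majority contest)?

Chicago

Chicago vs Edmonton: 13–8
Chicago vs Denver: 11–10
Chicago beats every other city.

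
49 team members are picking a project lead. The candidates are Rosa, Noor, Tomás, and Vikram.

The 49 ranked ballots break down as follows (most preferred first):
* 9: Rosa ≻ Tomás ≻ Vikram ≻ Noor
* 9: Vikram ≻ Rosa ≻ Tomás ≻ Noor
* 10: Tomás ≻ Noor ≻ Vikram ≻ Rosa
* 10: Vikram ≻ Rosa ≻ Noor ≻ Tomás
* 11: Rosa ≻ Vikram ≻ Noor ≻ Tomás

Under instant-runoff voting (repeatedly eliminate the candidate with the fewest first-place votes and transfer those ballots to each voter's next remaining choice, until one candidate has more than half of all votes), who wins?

Vikram

Round 1: Rosa 20, Noor 0, Tomás 10, Vikram 19. Noor eliminated.
Round 2: Rosa 20, Tomás 10, Vikram 19. Tomás eliminated.
Round 3: Rosa 20, Vikram 29. Vikram has a majority (≥25).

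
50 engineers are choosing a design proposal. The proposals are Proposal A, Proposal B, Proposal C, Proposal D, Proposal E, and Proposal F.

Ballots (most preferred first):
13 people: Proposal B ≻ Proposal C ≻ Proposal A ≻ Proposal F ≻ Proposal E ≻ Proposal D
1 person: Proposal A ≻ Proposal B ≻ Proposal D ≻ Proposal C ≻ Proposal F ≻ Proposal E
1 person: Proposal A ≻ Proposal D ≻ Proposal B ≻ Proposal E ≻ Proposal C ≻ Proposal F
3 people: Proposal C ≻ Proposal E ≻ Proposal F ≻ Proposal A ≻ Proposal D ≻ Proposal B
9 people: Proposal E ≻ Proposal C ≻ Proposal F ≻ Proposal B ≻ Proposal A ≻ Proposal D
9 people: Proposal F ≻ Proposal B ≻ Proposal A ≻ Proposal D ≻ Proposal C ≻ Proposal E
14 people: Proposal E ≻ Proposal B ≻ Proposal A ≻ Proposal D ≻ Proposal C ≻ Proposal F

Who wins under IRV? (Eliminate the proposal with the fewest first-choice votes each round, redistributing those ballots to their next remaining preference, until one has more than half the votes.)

Round 1: Proposal A 2, Proposal B 13, Proposal C 3, Proposal D 0, Proposal E 23, Proposal F 9. Proposal D eliminated.
Round 2: Proposal A 2, Proposal B 13, Proposal C 3, Proposal E 23, Proposal F 9. Proposal A eliminated.
Round 3: Proposal B 15, Proposal C 3, Proposal E 23, Proposal F 9. Proposal C eliminated.
Round 4: Proposal B 15, Proposal E 26, Proposal F 9. Proposal E has a majority (≥26).

Proposal E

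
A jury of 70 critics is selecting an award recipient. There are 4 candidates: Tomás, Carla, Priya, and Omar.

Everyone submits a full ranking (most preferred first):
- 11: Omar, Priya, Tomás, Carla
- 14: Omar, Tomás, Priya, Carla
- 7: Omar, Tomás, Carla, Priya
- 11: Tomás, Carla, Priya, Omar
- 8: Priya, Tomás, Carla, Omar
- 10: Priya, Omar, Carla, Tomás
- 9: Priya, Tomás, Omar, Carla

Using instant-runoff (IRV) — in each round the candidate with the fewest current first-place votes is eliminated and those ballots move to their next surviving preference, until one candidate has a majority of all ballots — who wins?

Priya

Round 1: Tomás 11, Carla 0, Priya 27, Omar 32. Carla eliminated.
Round 2: Tomás 11, Priya 27, Omar 32. Tomás eliminated.
Round 3: Priya 38, Omar 32. Priya has a majority (≥36).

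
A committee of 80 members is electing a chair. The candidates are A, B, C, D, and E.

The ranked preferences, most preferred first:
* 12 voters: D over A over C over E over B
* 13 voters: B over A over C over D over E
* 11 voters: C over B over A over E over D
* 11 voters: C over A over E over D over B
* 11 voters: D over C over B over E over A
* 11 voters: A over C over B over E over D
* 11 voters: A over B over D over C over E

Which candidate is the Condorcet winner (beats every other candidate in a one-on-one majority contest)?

A

A vs B: 45–35
A vs C: 47–33
A vs D: 57–23
A vs E: 69–11
A beats every other candidate.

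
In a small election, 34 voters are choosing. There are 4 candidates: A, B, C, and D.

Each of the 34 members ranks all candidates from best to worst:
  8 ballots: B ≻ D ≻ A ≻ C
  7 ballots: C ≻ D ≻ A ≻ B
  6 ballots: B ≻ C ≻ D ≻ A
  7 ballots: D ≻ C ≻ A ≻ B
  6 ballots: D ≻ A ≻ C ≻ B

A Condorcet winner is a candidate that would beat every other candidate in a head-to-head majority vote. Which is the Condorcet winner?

D vs A: 34–0
D vs B: 20–14
D vs C: 21–13
D beats every other candidate.

D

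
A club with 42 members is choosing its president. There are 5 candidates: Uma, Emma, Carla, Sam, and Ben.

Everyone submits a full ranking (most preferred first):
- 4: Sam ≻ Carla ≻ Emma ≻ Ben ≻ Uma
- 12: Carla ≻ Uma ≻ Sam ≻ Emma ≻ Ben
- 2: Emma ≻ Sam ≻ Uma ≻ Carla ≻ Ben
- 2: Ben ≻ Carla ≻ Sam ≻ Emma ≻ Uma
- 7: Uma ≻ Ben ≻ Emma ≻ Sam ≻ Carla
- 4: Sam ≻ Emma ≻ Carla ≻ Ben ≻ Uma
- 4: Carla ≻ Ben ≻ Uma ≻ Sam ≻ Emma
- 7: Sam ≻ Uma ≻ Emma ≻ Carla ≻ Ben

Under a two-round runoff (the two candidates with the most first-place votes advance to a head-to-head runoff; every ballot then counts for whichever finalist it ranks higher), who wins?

Round 1 first-place votes: Uma 7, Emma 2, Carla 16, Sam 15, Ben 2. Carla and Sam advance.
Runoff: Carla is ranked above Sam on 18 ballots, Sam above Carla on 24.

Sam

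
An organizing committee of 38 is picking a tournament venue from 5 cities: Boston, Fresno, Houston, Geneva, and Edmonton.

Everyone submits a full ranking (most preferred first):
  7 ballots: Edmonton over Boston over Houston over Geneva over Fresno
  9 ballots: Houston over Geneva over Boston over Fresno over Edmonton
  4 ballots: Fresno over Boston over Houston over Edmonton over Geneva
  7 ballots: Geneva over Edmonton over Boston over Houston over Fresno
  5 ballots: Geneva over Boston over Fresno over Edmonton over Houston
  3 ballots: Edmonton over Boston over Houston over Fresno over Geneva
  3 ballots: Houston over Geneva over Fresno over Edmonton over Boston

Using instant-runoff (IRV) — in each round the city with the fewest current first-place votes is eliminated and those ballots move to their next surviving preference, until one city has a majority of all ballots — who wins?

Round 1: Boston 0, Fresno 4, Houston 12, Geneva 12, Edmonton 10. Boston eliminated.
Round 2: Fresno 4, Houston 12, Geneva 12, Edmonton 10. Fresno eliminated.
Round 3: Houston 16, Geneva 12, Edmonton 10. Edmonton eliminated.
Round 4: Houston 26, Geneva 12. Houston has a majority (≥20).

Houston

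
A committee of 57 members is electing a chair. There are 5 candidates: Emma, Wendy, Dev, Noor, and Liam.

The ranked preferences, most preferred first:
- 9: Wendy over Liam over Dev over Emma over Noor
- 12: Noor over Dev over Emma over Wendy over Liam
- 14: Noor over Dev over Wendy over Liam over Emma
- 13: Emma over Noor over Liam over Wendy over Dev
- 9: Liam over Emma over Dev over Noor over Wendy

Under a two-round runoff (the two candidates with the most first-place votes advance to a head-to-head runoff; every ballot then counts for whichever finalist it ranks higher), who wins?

Round 1 first-place votes: Emma 13, Wendy 9, Dev 0, Noor 26, Liam 9. Noor and Emma advance.
Runoff: Noor is ranked above Emma on 26 ballots, Emma above Noor on 31.

Emma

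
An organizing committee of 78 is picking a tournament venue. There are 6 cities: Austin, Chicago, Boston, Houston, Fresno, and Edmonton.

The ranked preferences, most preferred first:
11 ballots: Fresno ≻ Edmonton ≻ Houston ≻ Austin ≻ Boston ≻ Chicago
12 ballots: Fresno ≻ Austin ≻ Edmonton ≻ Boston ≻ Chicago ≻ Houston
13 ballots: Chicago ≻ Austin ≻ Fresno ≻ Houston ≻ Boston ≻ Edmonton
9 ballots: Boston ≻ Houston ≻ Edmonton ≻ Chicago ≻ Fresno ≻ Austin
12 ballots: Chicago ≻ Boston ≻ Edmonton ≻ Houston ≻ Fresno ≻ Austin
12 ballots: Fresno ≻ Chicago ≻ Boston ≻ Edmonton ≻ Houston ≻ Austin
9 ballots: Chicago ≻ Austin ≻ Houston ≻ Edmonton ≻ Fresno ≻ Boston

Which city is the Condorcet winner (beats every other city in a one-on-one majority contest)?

Chicago

Chicago vs Austin: 55–23
Chicago vs Boston: 46–32
Chicago vs Houston: 58–20
Chicago vs Fresno: 43–35
Chicago vs Edmonton: 46–32
Chicago beats every other city.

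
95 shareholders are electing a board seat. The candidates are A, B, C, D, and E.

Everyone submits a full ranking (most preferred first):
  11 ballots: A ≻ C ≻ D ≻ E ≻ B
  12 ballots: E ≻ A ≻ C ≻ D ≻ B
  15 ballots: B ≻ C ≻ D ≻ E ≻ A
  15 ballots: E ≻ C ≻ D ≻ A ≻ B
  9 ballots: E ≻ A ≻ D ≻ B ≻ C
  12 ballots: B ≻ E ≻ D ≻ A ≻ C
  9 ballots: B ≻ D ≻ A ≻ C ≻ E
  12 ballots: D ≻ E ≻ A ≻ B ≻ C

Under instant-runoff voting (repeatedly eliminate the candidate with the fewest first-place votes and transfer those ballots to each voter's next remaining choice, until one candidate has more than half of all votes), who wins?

E

Round 1: A 11, B 36, C 0, D 12, E 36. C eliminated.
Round 2: A 11, B 36, D 12, E 36. A eliminated.
Round 3: B 36, D 23, E 36. D eliminated.
Round 4: B 36, E 59. E has a majority (≥48).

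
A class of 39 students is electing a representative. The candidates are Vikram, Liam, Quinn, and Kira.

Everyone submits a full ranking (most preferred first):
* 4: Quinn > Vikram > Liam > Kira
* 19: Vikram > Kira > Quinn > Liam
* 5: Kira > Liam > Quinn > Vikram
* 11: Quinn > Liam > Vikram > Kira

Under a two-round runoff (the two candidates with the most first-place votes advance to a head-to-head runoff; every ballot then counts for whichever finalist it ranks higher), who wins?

Quinn

Round 1 first-place votes: Vikram 19, Liam 0, Quinn 15, Kira 5. Vikram and Quinn advance.
Runoff: Vikram is ranked above Quinn on 19 ballots, Quinn above Vikram on 20.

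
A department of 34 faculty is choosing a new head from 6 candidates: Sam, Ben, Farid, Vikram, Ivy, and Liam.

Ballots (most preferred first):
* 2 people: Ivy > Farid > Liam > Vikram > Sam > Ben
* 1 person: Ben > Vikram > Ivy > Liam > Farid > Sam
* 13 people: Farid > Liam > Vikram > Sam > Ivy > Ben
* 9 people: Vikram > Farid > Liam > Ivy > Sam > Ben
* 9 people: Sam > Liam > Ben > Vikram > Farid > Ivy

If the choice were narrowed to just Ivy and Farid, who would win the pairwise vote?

Farid

Ivy is ranked above Farid on 3 ballots; Farid above Ivy on 31.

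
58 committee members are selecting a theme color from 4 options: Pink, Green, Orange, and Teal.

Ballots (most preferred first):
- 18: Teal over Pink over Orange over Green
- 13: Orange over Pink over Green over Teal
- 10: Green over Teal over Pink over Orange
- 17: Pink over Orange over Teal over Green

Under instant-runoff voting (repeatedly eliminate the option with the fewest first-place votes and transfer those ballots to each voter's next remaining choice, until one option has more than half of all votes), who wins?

Round 1: Pink 17, Green 10, Orange 13, Teal 18. Green eliminated.
Round 2: Pink 17, Orange 13, Teal 28. Orange eliminated.
Round 3: Pink 30, Teal 28. Pink has a majority (≥30).

Pink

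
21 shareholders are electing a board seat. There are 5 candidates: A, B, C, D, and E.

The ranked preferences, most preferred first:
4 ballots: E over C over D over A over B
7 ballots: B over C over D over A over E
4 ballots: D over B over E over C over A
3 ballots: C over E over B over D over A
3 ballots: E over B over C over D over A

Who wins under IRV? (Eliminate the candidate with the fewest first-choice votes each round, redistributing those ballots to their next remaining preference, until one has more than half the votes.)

Round 1: A 0, B 7, C 3, D 4, E 7. A eliminated.
Round 2: B 7, C 3, D 4, E 7. C eliminated.
Round 3: B 7, D 4, E 10. D eliminated.
Round 4: B 11, E 10. B has a majority (≥11).

B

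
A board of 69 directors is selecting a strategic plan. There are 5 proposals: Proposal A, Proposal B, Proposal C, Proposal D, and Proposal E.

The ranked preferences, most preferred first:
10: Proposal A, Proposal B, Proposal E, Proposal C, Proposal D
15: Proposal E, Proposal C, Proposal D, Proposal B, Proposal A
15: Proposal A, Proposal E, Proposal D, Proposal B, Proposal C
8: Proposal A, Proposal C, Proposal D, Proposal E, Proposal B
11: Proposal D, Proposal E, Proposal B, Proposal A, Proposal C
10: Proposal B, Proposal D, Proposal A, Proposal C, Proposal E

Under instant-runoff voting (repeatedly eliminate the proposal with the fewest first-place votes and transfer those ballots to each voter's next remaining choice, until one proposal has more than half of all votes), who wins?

Proposal D

Round 1: Proposal A 33, Proposal B 10, Proposal C 0, Proposal D 11, Proposal E 15. Proposal C eliminated.
Round 2: Proposal A 33, Proposal B 10, Proposal D 11, Proposal E 15. Proposal B eliminated.
Round 3: Proposal A 33, Proposal D 21, Proposal E 15. Proposal E eliminated.
Round 4: Proposal A 33, Proposal D 36. Proposal D has a majority (≥35).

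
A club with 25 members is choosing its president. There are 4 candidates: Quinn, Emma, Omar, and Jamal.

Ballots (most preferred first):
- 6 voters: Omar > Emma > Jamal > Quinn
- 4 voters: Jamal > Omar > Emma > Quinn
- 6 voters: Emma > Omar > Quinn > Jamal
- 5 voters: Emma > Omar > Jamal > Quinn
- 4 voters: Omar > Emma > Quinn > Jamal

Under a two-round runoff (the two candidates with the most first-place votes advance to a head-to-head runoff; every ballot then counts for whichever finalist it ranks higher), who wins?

Round 1 first-place votes: Quinn 0, Emma 11, Omar 10, Jamal 4. Emma and Omar advance.
Runoff: Emma is ranked above Omar on 11 ballots, Omar above Emma on 14.

Omar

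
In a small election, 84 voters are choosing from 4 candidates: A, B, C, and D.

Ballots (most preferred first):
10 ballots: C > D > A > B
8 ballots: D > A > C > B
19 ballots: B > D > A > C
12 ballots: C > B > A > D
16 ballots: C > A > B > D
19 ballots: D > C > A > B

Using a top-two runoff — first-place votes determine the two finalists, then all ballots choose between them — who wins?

Round 1 first-place votes: A 0, B 19, C 38, D 27. C and D advance.
Runoff: C is ranked above D on 38 ballots, D above C on 46.

D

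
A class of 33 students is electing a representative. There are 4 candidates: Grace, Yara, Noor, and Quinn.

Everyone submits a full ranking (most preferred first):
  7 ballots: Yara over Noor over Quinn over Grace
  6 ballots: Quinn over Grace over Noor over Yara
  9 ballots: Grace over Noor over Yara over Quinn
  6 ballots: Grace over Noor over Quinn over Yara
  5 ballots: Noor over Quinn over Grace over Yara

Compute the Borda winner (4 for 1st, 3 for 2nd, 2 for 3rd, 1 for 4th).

Grace: 7×1 + 6×3 + 9×4 + 6×4 + 5×2 = 95
Yara: 7×4 + 6×1 + 9×2 + 6×1 + 5×1 = 63
Noor: 7×3 + 6×2 + 9×3 + 6×3 + 5×4 = 98
Quinn: 7×2 + 6×4 + 9×1 + 6×2 + 5×3 = 74

Noor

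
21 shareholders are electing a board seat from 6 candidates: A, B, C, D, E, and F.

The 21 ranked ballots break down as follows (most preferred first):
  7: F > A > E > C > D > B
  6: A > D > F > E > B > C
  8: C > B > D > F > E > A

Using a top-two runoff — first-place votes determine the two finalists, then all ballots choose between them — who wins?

Round 1 first-place votes: A 6, B 0, C 8, D 0, E 0, F 7. C and F advance.
Runoff: C is ranked above F on 8 ballots, F above C on 13.

F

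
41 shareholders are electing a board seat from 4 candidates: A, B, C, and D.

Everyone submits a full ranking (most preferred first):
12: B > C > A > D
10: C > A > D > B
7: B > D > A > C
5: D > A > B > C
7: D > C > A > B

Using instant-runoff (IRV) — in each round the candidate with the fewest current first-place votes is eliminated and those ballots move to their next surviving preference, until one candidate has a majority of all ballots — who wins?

D

Round 1: A 0, B 19, C 10, D 12. A eliminated.
Round 2: B 19, C 10, D 12. C eliminated.
Round 3: B 19, D 22. D has a majority (≥21).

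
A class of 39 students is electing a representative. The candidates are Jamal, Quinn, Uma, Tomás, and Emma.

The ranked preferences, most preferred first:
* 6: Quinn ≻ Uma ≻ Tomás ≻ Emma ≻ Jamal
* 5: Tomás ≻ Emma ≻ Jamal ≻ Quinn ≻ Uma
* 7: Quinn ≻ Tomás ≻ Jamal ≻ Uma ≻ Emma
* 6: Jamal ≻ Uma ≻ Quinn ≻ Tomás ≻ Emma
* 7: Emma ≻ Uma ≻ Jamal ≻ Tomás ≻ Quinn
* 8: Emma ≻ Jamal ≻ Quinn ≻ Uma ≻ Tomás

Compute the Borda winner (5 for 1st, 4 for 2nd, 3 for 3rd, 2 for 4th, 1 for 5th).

Jamal

Jamal: 6×1 + 5×3 + 7×3 + 6×5 + 7×3 + 8×4 = 125
Quinn: 6×5 + 5×2 + 7×5 + 6×3 + 7×1 + 8×3 = 124
Uma: 6×4 + 5×1 + 7×2 + 6×4 + 7×4 + 8×2 = 111
Tomás: 6×3 + 5×5 + 7×4 + 6×2 + 7×2 + 8×1 = 105
Emma: 6×2 + 5×4 + 7×1 + 6×1 + 7×5 + 8×5 = 120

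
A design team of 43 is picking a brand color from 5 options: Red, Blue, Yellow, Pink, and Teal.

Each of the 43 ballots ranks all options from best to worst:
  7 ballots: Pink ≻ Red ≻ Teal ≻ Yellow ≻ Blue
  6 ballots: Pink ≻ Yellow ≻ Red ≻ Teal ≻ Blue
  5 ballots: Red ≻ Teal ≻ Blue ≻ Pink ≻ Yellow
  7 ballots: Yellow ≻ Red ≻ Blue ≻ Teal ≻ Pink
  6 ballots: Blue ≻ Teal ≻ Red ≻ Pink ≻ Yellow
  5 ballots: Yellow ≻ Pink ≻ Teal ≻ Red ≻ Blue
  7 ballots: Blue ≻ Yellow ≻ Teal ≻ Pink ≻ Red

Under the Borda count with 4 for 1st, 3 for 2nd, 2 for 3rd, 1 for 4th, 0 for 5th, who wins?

Red: 7×3 + 6×2 + 5×4 + 7×3 + 6×2 + 5×1 + 7×0 = 91
Blue: 7×0 + 6×0 + 5×2 + 7×2 + 6×4 + 5×0 + 7×4 = 76
Yellow: 7×1 + 6×3 + 5×0 + 7×4 + 6×0 + 5×4 + 7×3 = 94
Pink: 7×4 + 6×4 + 5×1 + 7×0 + 6×1 + 5×3 + 7×1 = 85
Teal: 7×2 + 6×1 + 5×3 + 7×1 + 6×3 + 5×2 + 7×2 = 84

Yellow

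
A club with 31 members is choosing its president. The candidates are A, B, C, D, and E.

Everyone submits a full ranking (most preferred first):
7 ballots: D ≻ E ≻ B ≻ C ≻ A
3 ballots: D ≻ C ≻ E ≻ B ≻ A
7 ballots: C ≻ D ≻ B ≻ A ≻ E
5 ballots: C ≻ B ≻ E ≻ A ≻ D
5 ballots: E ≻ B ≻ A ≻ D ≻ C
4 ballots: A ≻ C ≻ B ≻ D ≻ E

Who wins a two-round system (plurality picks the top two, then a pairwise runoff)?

C

Round 1 first-place votes: A 4, B 0, C 12, D 10, E 5. C and D advance.
Runoff: C is ranked above D on 16 ballots, D above C on 15.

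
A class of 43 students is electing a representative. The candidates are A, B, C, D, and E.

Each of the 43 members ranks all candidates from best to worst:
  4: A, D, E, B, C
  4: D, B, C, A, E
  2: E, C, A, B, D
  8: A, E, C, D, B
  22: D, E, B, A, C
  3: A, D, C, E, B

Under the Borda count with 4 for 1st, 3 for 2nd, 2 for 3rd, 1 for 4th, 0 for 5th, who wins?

A: 4×4 + 4×1 + 2×2 + 8×4 + 22×1 + 3×4 = 90
B: 4×1 + 4×3 + 2×1 + 8×0 + 22×2 + 3×0 = 62
C: 4×0 + 4×2 + 2×3 + 8×2 + 22×0 + 3×2 = 36
D: 4×3 + 4×4 + 2×0 + 8×1 + 22×4 + 3×3 = 133
E: 4×2 + 4×0 + 2×4 + 8×3 + 22×3 + 3×1 = 109

D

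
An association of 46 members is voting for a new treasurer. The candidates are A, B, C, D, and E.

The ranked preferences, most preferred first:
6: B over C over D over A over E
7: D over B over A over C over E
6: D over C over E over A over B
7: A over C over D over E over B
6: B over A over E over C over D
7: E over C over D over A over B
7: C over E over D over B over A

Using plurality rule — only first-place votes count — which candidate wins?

First-place votes: A 7, B 12, C 7, D 13, E 7.

D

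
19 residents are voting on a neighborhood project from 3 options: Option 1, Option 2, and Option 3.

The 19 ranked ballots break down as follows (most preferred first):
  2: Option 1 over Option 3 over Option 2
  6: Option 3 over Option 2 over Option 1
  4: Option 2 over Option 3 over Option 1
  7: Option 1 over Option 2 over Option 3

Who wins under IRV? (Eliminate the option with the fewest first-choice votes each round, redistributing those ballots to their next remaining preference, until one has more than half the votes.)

Option 3

Round 1: Option 1 9, Option 2 4, Option 3 6. Option 2 eliminated.
Round 2: Option 1 9, Option 3 10. Option 3 has a majority (≥10).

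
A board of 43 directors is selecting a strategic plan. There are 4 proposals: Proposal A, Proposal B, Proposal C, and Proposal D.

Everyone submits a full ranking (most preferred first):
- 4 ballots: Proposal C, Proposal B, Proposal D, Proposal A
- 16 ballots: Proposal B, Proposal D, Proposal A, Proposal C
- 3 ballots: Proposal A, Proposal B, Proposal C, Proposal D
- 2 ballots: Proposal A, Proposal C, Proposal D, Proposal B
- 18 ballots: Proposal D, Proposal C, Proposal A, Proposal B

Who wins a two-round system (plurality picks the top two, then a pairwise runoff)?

Proposal B

Round 1 first-place votes: Proposal A 5, Proposal B 16, Proposal C 4, Proposal D 18. Proposal D and Proposal B advance.
Runoff: Proposal D is ranked above Proposal B on 20 ballots, Proposal B above Proposal D on 23.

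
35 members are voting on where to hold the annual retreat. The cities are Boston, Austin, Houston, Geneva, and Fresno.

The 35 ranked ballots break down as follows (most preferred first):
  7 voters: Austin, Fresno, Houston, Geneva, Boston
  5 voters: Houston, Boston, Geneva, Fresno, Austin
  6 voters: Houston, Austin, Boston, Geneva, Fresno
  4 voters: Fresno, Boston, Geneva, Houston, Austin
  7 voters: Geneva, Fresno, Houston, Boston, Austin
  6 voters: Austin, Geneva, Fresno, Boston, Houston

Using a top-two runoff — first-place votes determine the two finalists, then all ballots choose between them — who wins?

Round 1 first-place votes: Boston 0, Austin 13, Houston 11, Geneva 7, Fresno 4. Austin and Houston advance.
Runoff: Austin is ranked above Houston on 13 ballots, Houston above Austin on 22.

Houston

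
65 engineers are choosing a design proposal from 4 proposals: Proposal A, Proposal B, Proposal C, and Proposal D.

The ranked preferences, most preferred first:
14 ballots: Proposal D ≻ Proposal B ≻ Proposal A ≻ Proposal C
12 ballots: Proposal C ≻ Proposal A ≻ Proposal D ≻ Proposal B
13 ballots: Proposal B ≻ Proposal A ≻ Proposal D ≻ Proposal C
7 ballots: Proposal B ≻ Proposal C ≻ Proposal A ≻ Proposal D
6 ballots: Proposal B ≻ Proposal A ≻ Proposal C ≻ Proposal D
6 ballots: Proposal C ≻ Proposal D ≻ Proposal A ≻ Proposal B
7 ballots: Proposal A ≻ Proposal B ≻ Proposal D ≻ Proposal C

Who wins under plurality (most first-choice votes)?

Proposal B

First-place votes: Proposal A 7, Proposal B 26, Proposal C 18, Proposal D 14.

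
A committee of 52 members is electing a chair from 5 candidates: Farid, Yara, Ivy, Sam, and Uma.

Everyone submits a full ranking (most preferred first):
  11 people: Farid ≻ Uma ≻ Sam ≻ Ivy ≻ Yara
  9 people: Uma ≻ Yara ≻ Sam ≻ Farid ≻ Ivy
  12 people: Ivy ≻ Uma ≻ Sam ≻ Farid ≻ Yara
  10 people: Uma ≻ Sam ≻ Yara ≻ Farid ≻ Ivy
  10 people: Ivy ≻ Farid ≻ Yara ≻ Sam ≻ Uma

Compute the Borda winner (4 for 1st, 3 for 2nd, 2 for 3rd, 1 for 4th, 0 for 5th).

Uma

Farid: 11×4 + 9×1 + 12×1 + 10×1 + 10×3 = 105
Yara: 11×0 + 9×3 + 12×0 + 10×2 + 10×2 = 67
Ivy: 11×1 + 9×0 + 12×4 + 10×0 + 10×4 = 99
Sam: 11×2 + 9×2 + 12×2 + 10×3 + 10×1 = 104
Uma: 11×3 + 9×4 + 12×3 + 10×4 + 10×0 = 145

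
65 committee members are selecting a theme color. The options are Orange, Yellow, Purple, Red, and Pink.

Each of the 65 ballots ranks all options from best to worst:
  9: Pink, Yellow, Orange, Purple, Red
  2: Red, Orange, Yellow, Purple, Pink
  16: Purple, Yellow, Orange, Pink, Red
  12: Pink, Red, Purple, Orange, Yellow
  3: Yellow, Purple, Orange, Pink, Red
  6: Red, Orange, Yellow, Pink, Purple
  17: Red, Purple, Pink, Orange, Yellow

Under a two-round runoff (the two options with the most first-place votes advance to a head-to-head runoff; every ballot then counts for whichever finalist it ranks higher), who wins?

Round 1 first-place votes: Orange 0, Yellow 3, Purple 16, Red 25, Pink 21. Red and Pink advance.
Runoff: Red is ranked above Pink on 25 ballots, Pink above Red on 40.

Pink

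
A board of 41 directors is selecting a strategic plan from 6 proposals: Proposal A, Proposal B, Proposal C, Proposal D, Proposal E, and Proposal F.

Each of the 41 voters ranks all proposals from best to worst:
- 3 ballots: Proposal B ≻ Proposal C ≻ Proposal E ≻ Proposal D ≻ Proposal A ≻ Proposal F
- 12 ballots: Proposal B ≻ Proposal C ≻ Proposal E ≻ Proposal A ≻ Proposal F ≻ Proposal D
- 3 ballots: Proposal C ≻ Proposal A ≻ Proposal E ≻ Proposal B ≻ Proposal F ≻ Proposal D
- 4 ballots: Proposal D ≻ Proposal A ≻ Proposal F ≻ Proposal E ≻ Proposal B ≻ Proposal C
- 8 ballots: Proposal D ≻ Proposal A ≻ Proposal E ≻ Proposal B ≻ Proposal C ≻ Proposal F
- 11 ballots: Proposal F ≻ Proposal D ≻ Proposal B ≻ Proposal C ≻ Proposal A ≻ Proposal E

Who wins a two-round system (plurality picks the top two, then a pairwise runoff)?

Proposal D

Round 1 first-place votes: Proposal A 0, Proposal B 15, Proposal C 3, Proposal D 12, Proposal E 0, Proposal F 11. Proposal B and Proposal D advance.
Runoff: Proposal B is ranked above Proposal D on 18 ballots, Proposal D above Proposal B on 23.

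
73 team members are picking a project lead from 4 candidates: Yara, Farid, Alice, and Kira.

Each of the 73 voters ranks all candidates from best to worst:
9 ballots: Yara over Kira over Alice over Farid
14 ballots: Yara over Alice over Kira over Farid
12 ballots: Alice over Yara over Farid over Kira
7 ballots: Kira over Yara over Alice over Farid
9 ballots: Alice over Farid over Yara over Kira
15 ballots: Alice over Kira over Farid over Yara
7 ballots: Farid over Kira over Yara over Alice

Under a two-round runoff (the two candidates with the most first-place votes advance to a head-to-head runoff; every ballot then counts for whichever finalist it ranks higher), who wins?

Yara

Round 1 first-place votes: Yara 23, Farid 7, Alice 36, Kira 7. Alice and Yara advance.
Runoff: Alice is ranked above Yara on 36 ballots, Yara above Alice on 37.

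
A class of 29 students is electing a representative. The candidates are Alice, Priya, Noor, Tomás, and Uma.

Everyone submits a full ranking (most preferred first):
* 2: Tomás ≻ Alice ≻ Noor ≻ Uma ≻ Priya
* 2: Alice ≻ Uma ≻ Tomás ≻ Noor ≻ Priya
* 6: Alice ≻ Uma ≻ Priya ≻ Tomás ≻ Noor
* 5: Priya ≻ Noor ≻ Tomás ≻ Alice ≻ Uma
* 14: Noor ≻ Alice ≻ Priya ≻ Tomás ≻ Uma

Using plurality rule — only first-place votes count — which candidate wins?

Noor

First-place votes: Alice 8, Priya 5, Noor 14, Tomás 2, Uma 0.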